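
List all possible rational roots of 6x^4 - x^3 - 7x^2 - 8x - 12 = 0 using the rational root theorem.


Rational root theorem: possible roots are ±p/q where:
  p divides the constant term (-12): p ∈ {1, 2, 3, 4, 6, 12}
  q divides the leading coefficient (6): q ∈ {1, 2, 3, 6}

All possible rational roots: -12, -6, -4, -3, -2, -3/2, -4/3, -1, -2/3, -1/2, -1/3, -1/6, 1/6, 1/3, 1/2, 2/3, 1, 4/3, 3/2, 2, 3, 4, 6, 12

-12, -6, -4, -3, -2, -3/2, -4/3, -1, -2/3, -1/2, -1/3, -1/6, 1/6, 1/3, 1/2, 2/3, 1, 4/3, 3/2, 2, 3, 4, 6, 12


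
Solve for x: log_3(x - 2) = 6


Convert to exponential form: x - 2 = 3^6 = 729
x = 729 + 2 = 731
Check: log_3(731 - 2) = log_3(729) = log_3(729) = 6 ✓

x = 731


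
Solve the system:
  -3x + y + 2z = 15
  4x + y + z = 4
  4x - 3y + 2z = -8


Using Cramer's rule. Expand each determinant along the first row.
D  = (-3)*[1*2 - 1*(-3)] - 1*[4*2 - 1*4] + 2*[4*(-3) - 1*4]
  = (-3)*(5) - 1*(4) + 2*(-16) = -51
Dx = 15*[1*2 - 1*(-3)] - 1*[4*2 - 1*(-8)] + 2*[4*(-3) - 1*(-8)]
  = 15*(5) - 1*(16) + 2*(-4) = 51
Dy = (-3)*[4*2 - 1*(-8)] - 15*[4*2 - 1*4] + 2*[4*(-8) - 4*4]
  = (-3)*(16) - 15*(4) + 2*(-48) = -204
Dz = (-3)*[1*(-8) - 4*(-3)] - 1*[4*(-8) - 4*4] + 15*[4*(-3) - 1*4]
  = (-3)*(4) - 1*(-48) + 15*(-16) = -204
x = Dx/D = 51/-51 = -1, y = Dy/D = -204/-51 = 4, z = Dz/D = -204/-51 = 4
Check eq1: (-3)(-1) + (1)(4) + (2)(4) = 15 = 15 ✓
Check eq2: (4)(-1) + (1)(4) + (1)(4) = 4 = 4 ✓
Check eq3: (4)(-1) + (-3)(4) + (2)(4) = -8 = -8 ✓

x = -1, y = 4, z = 4


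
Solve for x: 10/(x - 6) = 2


Multiply both sides by (x - 6): 10 = 2(x - 6)
Distribute: 10 = 2x - 12
2x = 10 + 12 = 22
x = 11

x = 11


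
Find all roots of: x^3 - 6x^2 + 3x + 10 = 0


Let p(x) = x^3 - 6x^2 + 3x + 10. By the rational root theorem (leading coefficient 1), any rational root is an integer divisor of 10: try ±1, ±2, ... in turn.
Test x = 1: value = 8 ≠ 0.
Test x = -1: value = 0 ✓, so (x + 1) is a factor.
Synthetic division by (x + 1): bring down 1; 1(-1) - 6 = -7; (-7)(-1) + 3 = 10; 10(-1) + 10 = 0 → quotient x^2 - 7x + 10, remainder 0.
Solve the quadratic x^2 - 7x + 10 = 0: discriminant = (-7)^2 - 4(1)(10) = 49 - 40 = 9.
sqrt(9) = 3, so x = (7 ± 3)/2: x = 5 or x = 2.
Collecting all roots found:

x = -1, x = 2, x = 5


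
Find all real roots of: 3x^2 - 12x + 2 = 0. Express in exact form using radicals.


Using the quadratic formula: x = (-b ± sqrt(b^2 - 4ac)) / (2a)
Here a = 3, b = -12, c = 2
Discriminant = b^2 - 4ac = (-12)^2 - 4(3)(2) = 144 - 24 = 120
Since discriminant = 120 > 0, there are two real roots.
x = (12 ± 2*sqrt(30)) / 6
Simplifying: x = (6 ± sqrt(30)) / 3
Numerically: x ≈ 3.8257 or x ≈ 0.1743

x = (6 + sqrt(30)) / 3 or x = (6 - sqrt(30)) / 3


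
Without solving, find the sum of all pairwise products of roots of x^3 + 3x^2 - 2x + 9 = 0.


By Vieta's formulas for x^3 + bx^2 + cx + d = 0:
  r1 + r2 + r3 = -b/a = -3
  r1*r2 + r1*r3 + r2*r3 = c/a = -2
  r1*r2*r3 = -d/a = -9


Sum of pairwise products = -2


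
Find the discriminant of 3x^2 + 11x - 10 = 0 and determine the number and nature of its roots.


For ax^2 + bx + c = 0, discriminant D = b^2 - 4ac
Here a = 3, b = 11, c = -10
D = (11)^2 - 4(3)(-10) = 121 + 120 = 241

D = 241 > 0 but not a perfect square
The equation has 2 distinct real irrational roots.

Discriminant = 241, 2 distinct real irrational roots


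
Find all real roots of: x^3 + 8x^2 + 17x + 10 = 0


Let p(x) = x^3 + 8x^2 + 17x + 10. By the rational root theorem (leading coefficient 1), any rational root is an integer divisor of 10: try ±1, ±2, ... in turn.
Test x = 1: value = 36 ≠ 0.
Test x = -1: value = 0 ✓, so (x + 1) is a factor.
Synthetic division by (x + 1): bring down 1; 1(-1) + 8 = 7; 7(-1) + 17 = 10; 10(-1) + 10 = 0 → quotient x^2 + 7x + 10, remainder 0.
Solve the quadratic x^2 + 7x + 10 = 0: discriminant = 7^2 - 4(1)(10) = 49 - 40 = 9.
sqrt(9) = 3, so x = (-7 ± 3)/2: x = -2 or x = -5.

x = -5, x = -2, x = -1


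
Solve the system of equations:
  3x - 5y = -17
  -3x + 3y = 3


Using Cramer's rule:
Determinant D = (3)(3) - (-3)(-5) = 9 - 15 = -6
Dx = (-17)(3) - (3)(-5) = -51 + 15 = -36
Dy = (3)(3) - (-3)(-17) = 9 - 51 = -42
x = Dx/D = -36/-6 = 6
y = Dy/D = -42/-6 = 7

x = 6, y = 7


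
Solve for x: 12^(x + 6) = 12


Express both sides with the same base.
12 = 12^1
Since the bases match, equate exponents: x + 6 = 1
So x = 1 - (6) = -5

x = -5


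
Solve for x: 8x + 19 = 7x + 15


Starting with: 8x + 19 = 7x + 15
Move all x terms to left: (8 - 7)x = 15 - 19
Simplify: x = -4
Divide both sides by 1: x = -4

x = -4


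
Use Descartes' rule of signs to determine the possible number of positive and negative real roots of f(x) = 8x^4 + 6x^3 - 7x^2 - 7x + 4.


Descartes' rule of signs:

For positive roots, count sign changes in f(x) = 8x^4 + 6x^3 - 7x^2 - 7x + 4:
Signs of coefficients: +, +, -, -, +
Number of sign changes: 2
Possible positive real roots: 2, 0

For negative roots, examine f(-x) = 8x^4 - 6x^3 - 7x^2 + 7x + 4:
Signs of coefficients: +, -, -, +, +
Number of sign changes: 2
Possible negative real roots: 2, 0

Positive roots: 2 or 0; Negative roots: 2 or 0


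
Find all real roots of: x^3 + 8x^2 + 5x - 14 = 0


Let p(x) = x^3 + 8x^2 + 5x - 14. By the rational root theorem (leading coefficient 1), any rational root is an integer divisor of 14: try ±1, ±2, ... in turn.
Test x = 1: value = 0 ✓, so (x - 1) is a factor.
Synthetic division by (x - 1): bring down 1; 1(1) + 8 = 9; 9(1) + 5 = 14; 14(1) - 14 = 0 → quotient x^2 + 9x + 14, remainder 0.
Solve the quadratic x^2 + 9x + 14 = 0: discriminant = 9^2 - 4(1)(14) = 81 - 56 = 25.
sqrt(25) = 5, so x = (-9 ± 5)/2: x = -2 or x = -7.

x = -7, x = -2, x = 1


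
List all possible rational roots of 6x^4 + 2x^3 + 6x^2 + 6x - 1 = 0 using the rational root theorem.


Rational root theorem: possible roots are ±p/q where:
  p divides the constant term (-1): p ∈ {1}
  q divides the leading coefficient (6): q ∈ {1, 2, 3, 6}

All possible rational roots: -1, -1/2, -1/3, -1/6, 1/6, 1/3, 1/2, 1

-1, -1/2, -1/3, -1/6, 1/6, 1/3, 1/2, 1


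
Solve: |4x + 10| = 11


An absolute value equation |expr| = 11 gives two cases:
Case 1: 4x + 10 = 11
  4x = 1, so x = 1/4
Case 2: 4x + 10 = -11
  4x = -21, so x = -21/4

x = -21/4, x = 1/4


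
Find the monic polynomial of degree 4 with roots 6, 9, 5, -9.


A monic polynomial with roots 6, 9, 5, -9 is:
p(x) = (x - 6)(x - 9)(x - 5)(x + 9)
After multiplying by (x - 6): x - 6
After multiplying by (x - 9): x^2 - 15x + 54
After multiplying by (x - 5): x^3 - 20x^2 + 129x - 270
After multiplying by (x + 9): x^4 - 11x^3 - 51x^2 + 891x - 2430

x^4 - 11x^3 - 51x^2 + 891x - 2430


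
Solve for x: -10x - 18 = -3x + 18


Starting with: -10x - 18 = -3x + 18
Move all x terms to left: (-10 + 3)x = 18 + 18
Simplify: -7x = 36
Divide both sides by -7: x = -36/7

x = -36/7


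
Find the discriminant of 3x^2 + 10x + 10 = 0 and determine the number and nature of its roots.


For ax^2 + bx + c = 0, discriminant D = b^2 - 4ac
Here a = 3, b = 10, c = 10
D = (10)^2 - 4(3)(10) = 100 - 120 = -20

D = -20 < 0
The equation has no real roots (2 complex conjugate roots).

Discriminant = -20, no real roots (2 complex conjugate roots)


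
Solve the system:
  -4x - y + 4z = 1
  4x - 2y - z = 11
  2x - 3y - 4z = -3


Using Cramer's rule. Expand each determinant along the first row.
D  = (-4)*[(-2)*(-4) - (-1)*(-3)] - (-1)*[4*(-4) - (-1)*2] + 4*[4*(-3) - (-2)*2]
  = (-4)*(5) - (-1)*(-14) + 4*(-8) = -66
Dx = 1*[(-2)*(-4) - (-1)*(-3)] - (-1)*[11*(-4) - (-1)*(-3)] + 4*[11*(-3) - (-2)*(-3)]
  = 1*(5) - (-1)*(-47) + 4*(-39) = -198
Dy = (-4)*[11*(-4) - (-1)*(-3)] - 1*[4*(-4) - (-1)*2] + 4*[4*(-3) - 11*2]
  = (-4)*(-47) - 1*(-14) + 4*(-34) = 66
Dz = (-4)*[(-2)*(-3) - 11*(-3)] - (-1)*[4*(-3) - 11*2] + 1*[4*(-3) - (-2)*2]
  = (-4)*(39) - (-1)*(-34) + 1*(-8) = -198
x = Dx/D = -198/-66 = 3, y = Dy/D = 66/-66 = -1, z = Dz/D = -198/-66 = 3
Check eq1: (-4)(3) + (-1)(-1) + (4)(3) = 1 = 1 ✓
Check eq2: (4)(3) + (-2)(-1) + (-1)(3) = 11 = 11 ✓
Check eq3: (2)(3) + (-3)(-1) + (-4)(3) = -3 = -3 ✓

x = 3, y = -1, z = 3


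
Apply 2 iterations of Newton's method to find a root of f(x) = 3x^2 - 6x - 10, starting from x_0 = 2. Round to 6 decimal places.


Newton's method: x_(n+1) = x_n - f(x_n)/f'(x_n)
f(x) = 3x^2 - 6x - 10
f'(x) = 6x - 6

Iteration 1:
  f(2.000000) = -10.000000
  f'(2.000000) = 6.000000
  x_1 = 2.000000 - (-10.000000)/(6.000000) = 3.666667

Iteration 2:
  f(3.666667) = 8.333333
  f'(3.666667) = 16.000000
  x_2 = 3.666667 - (8.333333)/(16.000000) = 3.145833

x_2 = 3.145833


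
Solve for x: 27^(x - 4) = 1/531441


Express both sides with the same base.
1/531441 = 27^(-4)
Since the bases match, equate exponents: x - 4 = -4
So x = -4 - (-4) = 0

x = 0


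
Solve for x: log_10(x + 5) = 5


Convert to exponential form: x + 5 = 10^5 = 100000
x = 100000 - 5 = 99995
Check: log_10(99995 + 5) = log_10(100000) = log_10(100000) = 5 ✓

x = 99995


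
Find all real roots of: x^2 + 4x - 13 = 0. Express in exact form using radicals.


Using the quadratic formula: x = (-b ± sqrt(b^2 - 4ac)) / (2a)
Here a = 1, b = 4, c = -13
Discriminant = b^2 - 4ac = 4^2 - 4(1)(-13) = 16 + 52 = 68
Since discriminant = 68 > 0, there are two real roots.
x = (-4 ± 2*sqrt(17)) / 2
Simplifying: x = -2 ± sqrt(17)
Numerically: x ≈ 2.1231 or x ≈ -6.1231

x = -2 + sqrt(17) or x = -2 - sqrt(17)


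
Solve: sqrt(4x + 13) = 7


Square both sides: 4x + 13 = 7^2 = 49
4x = 49 - 13 = 36
x = 9
Check: sqrt(4*9 + 13) = sqrt(49) = 7 ✓

x = 9


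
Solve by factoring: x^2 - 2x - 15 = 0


We need two numbers that multiply to -15 and add to -2.
Those numbers are -5 and 3 (since (-5) * 3 = -15 and (-5) + 3 = -2).
So x^2 - 2x - 15 = (x - 5)(x + 3) = 0
Setting each factor to zero: x = 5 or x = -3

x = -3, x = 5


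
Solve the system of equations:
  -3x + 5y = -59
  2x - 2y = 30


Using Cramer's rule:
Determinant D = (-3)(-2) - (2)(5) = 6 - 10 = -4
Dx = (-59)(-2) - (30)(5) = 118 - 150 = -32
Dy = (-3)(30) - (2)(-59) = -90 + 118 = 28
x = Dx/D = -32/-4 = 8
y = Dy/D = 28/-4 = -7

x = 8, y = -7


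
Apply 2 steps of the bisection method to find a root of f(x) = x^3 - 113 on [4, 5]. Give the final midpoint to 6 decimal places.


f(x) = x^3 - 113
f(4) = -49 < 0
f(5) = 12 > 0

Step 1: midpoint = (4.000000 + 5.000000)/2 = 4.500000
  f(4.500000) = -21.875000
  f(mid) < 0, so root is in [4.500000, 5.000000]

Step 2: midpoint = (4.500000 + 5.000000)/2 = 4.750000
  f(4.750000) = -5.828125
  f(mid) < 0, so root is in [4.750000, 5.000000]

midpoint = 4.750000


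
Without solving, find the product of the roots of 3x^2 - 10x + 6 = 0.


By Vieta's formulas for ax^2 + bx + c = 0:
  Sum of roots = -b/a
  Product of roots = c/a

Here a = 3, b = -10, c = 6
Sum = -(-10)/3 = 10/3
Product = 6/3 = 2

Product = 2


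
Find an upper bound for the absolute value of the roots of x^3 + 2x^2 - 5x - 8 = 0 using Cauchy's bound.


Cauchy's bound: all roots r satisfy |r| <= 1 + max(|a_i/a_n|) for i = 0,...,n-1
where a_n is the leading coefficient.

Coefficients: [1, 2, -5, -8]
Leading coefficient a_n = 1
Ratios |a_i/a_n|: 2, 5, 8
Maximum ratio: 8
Cauchy's bound: |r| <= 1 + 8 = 9

Upper bound = 9


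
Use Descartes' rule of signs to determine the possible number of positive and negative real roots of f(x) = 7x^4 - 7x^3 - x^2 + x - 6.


Descartes' rule of signs:

For positive roots, count sign changes in f(x) = 7x^4 - 7x^3 - x^2 + x - 6:
Signs of coefficients: +, -, -, +, -
Number of sign changes: 3
Possible positive real roots: 3, 1

For negative roots, examine f(-x) = 7x^4 + 7x^3 - x^2 - x - 6:
Signs of coefficients: +, +, -, -, -
Number of sign changes: 1
Possible negative real roots: 1

Positive roots: 3 or 1; Negative roots: 1


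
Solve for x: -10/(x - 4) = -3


Multiply both sides by (x - 4): -10 = -3(x - 4)
Distribute: -10 = -3x + 12
-3x = -10 - 12 = -22
x = 22/3

x = 22/3


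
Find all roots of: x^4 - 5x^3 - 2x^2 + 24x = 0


The constant term is 0, so x = 0 is a root. Factor out x:
  x^3 - 5x^2 - 2x + 24 = 0
Let p(x) = x^3 - 5x^2 - 2x + 24. By the rational root theorem (leading coefficient 1), any rational root is an integer divisor of 24: try ±1, ±2, ... in turn.
Test x = 1: value = 18 ≠ 0.
Test x = -1: value = 20 ≠ 0.
Test x = 2: value = 8 ≠ 0.
Test x = -2: value = 0 ✓, so (x + 2) is a factor.
Synthetic division by (x + 2): bring down 1; 1(-2) - 5 = -7; (-7)(-2) - 2 = 12; 12(-2) + 24 = 0 → quotient x^2 - 7x + 12, remainder 0.
Solve the quadratic x^2 - 7x + 12 = 0: discriminant = (-7)^2 - 4(1)(12) = 49 - 48 = 1.
sqrt(1) = 1, so x = (7 ± 1)/2: x = 4 or x = 3.
Collecting all roots found:

x = -2, x = 0, x = 3, x = 4


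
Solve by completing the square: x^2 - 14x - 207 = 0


Start: x^2 - 14x - 207 = 0
Move constant: x^2 - 14x = 207
Half of -14 is -7, squared is 49
Add 49 to both sides: x^2 - 14x + 49 = 256
(x - 7)^2 = 256
x - 7 = ±16
x = 7 + 16 = 23 or x = 7 - 16 = -9

x = -9, x = 23


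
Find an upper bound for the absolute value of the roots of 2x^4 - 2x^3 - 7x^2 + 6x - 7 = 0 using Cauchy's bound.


Cauchy's bound: all roots r satisfy |r| <= 1 + max(|a_i/a_n|) for i = 0,...,n-1
where a_n is the leading coefficient.

Coefficients: [2, -2, -7, 6, -7]
Leading coefficient a_n = 2
Ratios |a_i/a_n|: 1, 7/2, 3, 7/2
Maximum ratio: 7/2
Cauchy's bound: |r| <= 1 + 7/2 = 9/2

Upper bound = 9/2


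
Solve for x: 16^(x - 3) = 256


Express both sides with the same base.
256 = 16^2
Since the bases match, equate exponents: x - 3 = 2
So x = 2 - (-3) = 5

x = 5


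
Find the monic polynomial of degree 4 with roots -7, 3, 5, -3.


A monic polynomial with roots -7, 3, 5, -3 is:
p(x) = (x + 7)(x - 3)(x - 5)(x + 3)
After multiplying by (x + 7): x + 7
After multiplying by (x - 3): x^2 + 4x - 21
After multiplying by (x - 5): x^3 - x^2 - 41x + 105
After multiplying by (x + 3): x^4 + 2x^3 - 44x^2 - 18x + 315

x^4 + 2x^3 - 44x^2 - 18x + 315


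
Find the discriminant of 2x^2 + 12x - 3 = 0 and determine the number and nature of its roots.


For ax^2 + bx + c = 0, discriminant D = b^2 - 4ac
Here a = 2, b = 12, c = -3
D = (12)^2 - 4(2)(-3) = 144 + 24 = 168

D = 168 > 0 but not a perfect square
The equation has 2 distinct real irrational roots.

Discriminant = 168, 2 distinct real irrational roots


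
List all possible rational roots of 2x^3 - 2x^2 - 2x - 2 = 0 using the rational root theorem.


Rational root theorem: possible roots are ±p/q where:
  p divides the constant term (-2): p ∈ {1, 2}
  q divides the leading coefficient (2): q ∈ {1, 2}

All possible rational roots: -2, -1, -1/2, 1/2, 1, 2

-2, -1, -1/2, 1/2, 1, 2


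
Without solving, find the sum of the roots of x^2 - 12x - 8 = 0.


By Vieta's formulas for ax^2 + bx + c = 0:
  Sum of roots = -b/a
  Product of roots = c/a

Here a = 1, b = -12, c = -8
Sum = -(-12)/1 = 12
Product = -8/1 = -8

Sum = 12


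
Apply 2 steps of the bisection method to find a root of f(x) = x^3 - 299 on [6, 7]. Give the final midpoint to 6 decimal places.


f(x) = x^3 - 299
f(6) = -83 < 0
f(7) = 44 > 0

Step 1: midpoint = (6.000000 + 7.000000)/2 = 6.500000
  f(6.500000) = -24.375000
  f(mid) < 0, so root is in [6.500000, 7.000000]

Step 2: midpoint = (6.500000 + 7.000000)/2 = 6.750000
  f(6.750000) = 8.546875
  f(mid) > 0, so root is in [6.500000, 6.750000]

midpoint = 6.750000


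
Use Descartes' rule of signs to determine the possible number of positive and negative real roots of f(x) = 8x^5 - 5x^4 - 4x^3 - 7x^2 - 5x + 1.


Descartes' rule of signs:

For positive roots, count sign changes in f(x) = 8x^5 - 5x^4 - 4x^3 - 7x^2 - 5x + 1:
Signs of coefficients: +, -, -, -, -, +
Number of sign changes: 2
Possible positive real roots: 2, 0

For negative roots, examine f(-x) = -8x^5 - 5x^4 + 4x^3 - 7x^2 + 5x + 1:
Signs of coefficients: -, -, +, -, +, +
Number of sign changes: 3
Possible negative real roots: 3, 1

Positive roots: 2 or 0; Negative roots: 3 or 1


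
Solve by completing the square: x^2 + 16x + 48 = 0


Start: x^2 + 16x + 48 = 0
Move constant: x^2 + 16x = -48
Half of 16 is 8, squared is 64
Add 64 to both sides: x^2 + 16x + 64 = 16
(x + 8)^2 = 16
x + 8 = ±4
x = -8 + 4 = -4 or x = -8 - 4 = -12

x = -12, x = -4


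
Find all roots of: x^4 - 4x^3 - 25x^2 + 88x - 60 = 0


Let p(x) = x^4 - 4x^3 - 25x^2 + 88x - 60. By the rational root theorem (leading coefficient 1), any rational root is an integer divisor of 60: try ±1, ±2, ... in turn.
Test x = 1: value = 0 ✓, so (x - 1) is a factor.
Synthetic division by (x - 1): bring down 1; 1(1) - 4 = -3; (-3)(1) - 25 = -28; (-28)(1) + 88 = 60; 60(1) - 60 = 0 → quotient x^3 - 3x^2 - 28x + 60, remainder 0.
Continue with the quotient x^3 - 3x^2 - 28x + 60 (candidates must divide 60; re-test x = 1 first in case it repeats).
Test x = 1: value = 30 ≠ 0.
Test x = -1: value = 84 ≠ 0.
Test x = 2: value = 0 ✓, so (x - 2) is a factor.
Synthetic division by (x - 2): bring down 1; 1(2) - 3 = -1; (-1)(2) - 28 = -30; (-30)(2) + 60 = 0 → quotient x^2 - x - 30, remainder 0.
Solve the quadratic x^2 - x - 30 = 0: discriminant = (-1)^2 - 4(1)(-30) = 1 + 120 = 121.
sqrt(121) = 11, so x = (1 ± 11)/2: x = 6 or x = -5.
Collecting all roots found:

x = -5, x = 1, x = 2, x = 6


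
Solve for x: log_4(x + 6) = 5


Convert to exponential form: x + 6 = 4^5 = 1024
x = 1024 - 6 = 1018
Check: log_4(1018 + 6) = log_4(1024) = log_4(1024) = 5 ✓

x = 1018


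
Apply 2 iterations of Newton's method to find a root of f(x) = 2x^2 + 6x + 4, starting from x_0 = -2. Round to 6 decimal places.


Newton's method: x_(n+1) = x_n - f(x_n)/f'(x_n)
f(x) = 2x^2 + 6x + 4
f'(x) = 4x + 6

Iteration 1:
  f(-2.000000) = 0.000000
  f'(-2.000000) = -2.000000
  x_1 = -2.000000 - (0.000000)/(-2.000000) = -2.000000

Iteration 2:
  f(-2.000000) = 0.000000
  f'(-2.000000) = -2.000000
  x_2 = -2.000000 - (0.000000)/(-2.000000) = -2.000000

x_2 = -2.000000


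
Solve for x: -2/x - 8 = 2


Subtract -8 from both sides: -2/x = 10
Multiply both sides by x: -2 = 10 * x
Divide by 10: x = -1/5

x = -1/5


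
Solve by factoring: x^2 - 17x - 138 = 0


We need two numbers that multiply to -138 and add to -17.
Those numbers are -23 and 6 (since (-23) * 6 = -138 and (-23) + 6 = -17).
So x^2 - 17x - 138 = (x - 23)(x + 6) = 0
Setting each factor to zero: x = 23 or x = -6

x = -6, x = 23


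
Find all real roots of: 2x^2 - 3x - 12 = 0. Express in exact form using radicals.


Using the quadratic formula: x = (-b ± sqrt(b^2 - 4ac)) / (2a)
Here a = 2, b = -3, c = -12
Discriminant = b^2 - 4ac = (-3)^2 - 4(2)(-12) = 9 + 96 = 105
Since discriminant = 105 > 0, there are two real roots.
x = (3 ± sqrt(105)) / 4
Numerically: x ≈ 3.3117 or x ≈ -1.8117

x = (3 + sqrt(105)) / 4 or x = (3 - sqrt(105)) / 4


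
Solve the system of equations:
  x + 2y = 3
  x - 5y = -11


Using Cramer's rule:
Determinant D = (1)(-5) - (1)(2) = -5 - 2 = -7
Dx = (3)(-5) - (-11)(2) = -15 + 22 = 7
Dy = (1)(-11) - (1)(3) = -11 - 3 = -14
x = Dx/D = 7/-7 = -1
y = Dy/D = -14/-7 = 2

x = -1, y = 2


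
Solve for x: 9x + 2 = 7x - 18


Starting with: 9x + 2 = 7x - 18
Move all x terms to left: (9 - 7)x = -18 - 2
Simplify: 2x = -20
Divide both sides by 2: x = -10

x = -10


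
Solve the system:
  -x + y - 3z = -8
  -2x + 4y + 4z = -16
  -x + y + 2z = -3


Using Cramer's rule. Expand each determinant along the first row.
D  = (-1)*[4*2 - 4*1] - 1*[(-2)*2 - 4*(-1)] + (-3)*[(-2)*1 - 4*(-1)]
  = (-1)*(4) - 1*(0) + (-3)*(2) = -10
Dx = (-8)*[4*2 - 4*1] - 1*[(-16)*2 - 4*(-3)] + (-3)*[(-16)*1 - 4*(-3)]
  = (-8)*(4) - 1*(-20) + (-3)*(-4) = 0
Dy = (-1)*[(-16)*2 - 4*(-3)] - (-8)*[(-2)*2 - 4*(-1)] + (-3)*[(-2)*(-3) - (-16)*(-1)]
  = (-1)*(-20) - (-8)*(0) + (-3)*(-10) = 50
Dz = (-1)*[4*(-3) - (-16)*1] - 1*[(-2)*(-3) - (-16)*(-1)] + (-8)*[(-2)*1 - 4*(-1)]
  = (-1)*(4) - 1*(-10) + (-8)*(2) = -10
x = Dx/D = 0/-10 = 0, y = Dy/D = 50/-10 = -5, z = Dz/D = -10/-10 = 1
Check eq1: (-1)(0) + (1)(-5) + (-3)(1) = -8 = -8 ✓
Check eq2: (-2)(0) + (4)(-5) + (4)(1) = -16 = -16 ✓
Check eq3: (-1)(0) + (1)(-5) + (2)(1) = -3 = -3 ✓

x = 0, y = -5, z = 1


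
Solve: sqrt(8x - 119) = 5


Square both sides: 8x - 119 = 5^2 = 25
8x = 25 + 119 = 144
x = 18
Check: sqrt(8*18 - 119) = sqrt(25) = 5 ✓

x = 18


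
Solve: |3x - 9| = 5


An absolute value equation |expr| = 5 gives two cases:
Case 1: 3x - 9 = 5
  3x = 14, so x = 14/3
Case 2: 3x - 9 = -5
  3x = 4, so x = 4/3

x = 4/3, x = 14/3


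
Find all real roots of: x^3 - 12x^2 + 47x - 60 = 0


Let p(x) = x^3 - 12x^2 + 47x - 60. By the rational root theorem (leading coefficient 1), any rational root is an integer divisor of 60: try ±1, ±2, ... in turn.
Test x = 1: value = -24 ≠ 0.
Test x = -1: value = -120 ≠ 0.
Test x = 2: value = -6 ≠ 0.
Test x = -2: value = -210 ≠ 0.
Test x = 3: value = 0 ✓, so (x - 3) is a factor.
Synthetic division by (x - 3): bring down 1; 1(3) - 12 = -9; (-9)(3) + 47 = 20; 20(3) - 60 = 0 → quotient x^2 - 9x + 20, remainder 0.
Solve the quadratic x^2 - 9x + 20 = 0: discriminant = (-9)^2 - 4(1)(20) = 81 - 80 = 1.
sqrt(1) = 1, so x = (9 ± 1)/2: x = 5 or x = 4.

x = 3, x = 4, x = 5


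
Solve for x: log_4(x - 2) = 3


Convert to exponential form: x - 2 = 4^3 = 64
x = 64 + 2 = 66
Check: log_4(66 - 2) = log_4(64) = log_4(64) = 3 ✓

x = 66


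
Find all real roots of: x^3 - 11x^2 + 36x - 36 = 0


Let p(x) = x^3 - 11x^2 + 36x - 36. By the rational root theorem (leading coefficient 1), any rational root is an integer divisor of 36: try ±1, ±2, ... in turn.
Test x = 1: value = -10 ≠ 0.
Test x = -1: value = -84 ≠ 0.
Test x = 2: value = 0 ✓, so (x - 2) is a factor.
Synthetic division by (x - 2): bring down 1; 1(2) - 11 = -9; (-9)(2) + 36 = 18; 18(2) - 36 = 0 → quotient x^2 - 9x + 18, remainder 0.
Solve the quadratic x^2 - 9x + 18 = 0: discriminant = (-9)^2 - 4(1)(18) = 81 - 72 = 9.
sqrt(9) = 3, so x = (9 ± 3)/2: x = 6 or x = 3.

x = 2, x = 3, x = 6


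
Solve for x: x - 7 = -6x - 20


Starting with: x - 7 = -6x - 20
Move all x terms to left: (1 + 6)x = -20 + 7
Simplify: 7x = -13
Divide both sides by 7: x = -13/7

x = -13/7


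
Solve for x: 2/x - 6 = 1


Subtract -6 from both sides: 2/x = 7
Multiply both sides by x: 2 = 7 * x
Divide by 7: x = 2/7

x = 2/7


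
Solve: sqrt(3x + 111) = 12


Square both sides: 3x + 111 = 12^2 = 144
3x = 144 - 111 = 33
x = 11
Check: sqrt(3*11 + 111) = sqrt(144) = 12 ✓

x = 11


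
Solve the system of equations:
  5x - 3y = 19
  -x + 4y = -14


Using Cramer's rule:
Determinant D = (5)(4) - (-1)(-3) = 20 - 3 = 17
Dx = (19)(4) - (-14)(-3) = 76 - 42 = 34
Dy = (5)(-14) - (-1)(19) = -70 + 19 = -51
x = Dx/D = 34/17 = 2
y = Dy/D = -51/17 = -3

x = 2, y = -3


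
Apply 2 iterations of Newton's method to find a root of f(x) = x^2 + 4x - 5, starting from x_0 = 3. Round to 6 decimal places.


Newton's method: x_(n+1) = x_n - f(x_n)/f'(x_n)
f(x) = x^2 + 4x - 5
f'(x) = 2x + 4

Iteration 1:
  f(3.000000) = 16.000000
  f'(3.000000) = 10.000000
  x_1 = 3.000000 - (16.000000)/(10.000000) = 1.400000

Iteration 2:
  f(1.400000) = 2.560000
  f'(1.400000) = 6.800000
  x_2 = 1.400000 - (2.560000)/(6.800000) = 1.023529

x_2 = 1.023529


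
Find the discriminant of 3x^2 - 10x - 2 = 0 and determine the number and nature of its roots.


For ax^2 + bx + c = 0, discriminant D = b^2 - 4ac
Here a = 3, b = -10, c = -2
D = (-10)^2 - 4(3)(-2) = 100 + 24 = 124

D = 124 > 0 but not a perfect square
The equation has 2 distinct real irrational roots.

Discriminant = 124, 2 distinct real irrational roots


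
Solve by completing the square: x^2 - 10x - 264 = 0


Start: x^2 - 10x - 264 = 0
Move constant: x^2 - 10x = 264
Half of -10 is -5, squared is 25
Add 25 to both sides: x^2 - 10x + 25 = 289
(x - 5)^2 = 289
x - 5 = ±17
x = 5 + 17 = 22 or x = 5 - 17 = -12

x = -12, x = 22


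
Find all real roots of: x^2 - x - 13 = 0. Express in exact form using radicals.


Using the quadratic formula: x = (-b ± sqrt(b^2 - 4ac)) / (2a)
Here a = 1, b = -1, c = -13
Discriminant = b^2 - 4ac = (-1)^2 - 4(1)(-13) = 1 + 52 = 53
Since discriminant = 53 > 0, there are two real roots.
x = (1 ± sqrt(53)) / 2
Numerically: x ≈ 4.1401 or x ≈ -3.1401

x = (1 + sqrt(53)) / 2 or x = (1 - sqrt(53)) / 2


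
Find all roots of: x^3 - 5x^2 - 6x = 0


The constant term is 0, so x = 0 is a root. Factor out x:
  x^2 - 5x - 6 = 0
Solve the quadratic x^2 - 5x - 6 = 0: discriminant = (-5)^2 - 4(1)(-6) = 25 + 24 = 49.
sqrt(49) = 7, so x = (5 ± 7)/2: x = 6 or x = -1.
Collecting all roots found:

x = -1, x = 0, x = 6


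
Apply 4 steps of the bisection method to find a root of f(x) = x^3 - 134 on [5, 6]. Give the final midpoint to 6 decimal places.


f(x) = x^3 - 134
f(5) = -9 < 0
f(6) = 82 > 0

Step 1: midpoint = (5.000000 + 6.000000)/2 = 5.500000
  f(5.500000) = 32.375000
  f(mid) > 0, so root is in [5.000000, 5.500000]

Step 2: midpoint = (5.000000 + 5.500000)/2 = 5.250000
  f(5.250000) = 10.703125
  f(mid) > 0, so root is in [5.000000, 5.250000]

Step 3: midpoint = (5.000000 + 5.250000)/2 = 5.125000
  f(5.125000) = 0.611328
  f(mid) > 0, so root is in [5.000000, 5.125000]

Step 4: midpoint = (5.000000 + 5.125000)/2 = 5.062500
  f(5.062500) = -4.253662
  f(mid) < 0, so root is in [5.062500, 5.125000]

midpoint = 5.062500


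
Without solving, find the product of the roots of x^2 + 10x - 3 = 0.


By Vieta's formulas for ax^2 + bx + c = 0:
  Sum of roots = -b/a
  Product of roots = c/a

Here a = 1, b = 10, c = -3
Sum = -(10)/1 = -10
Product = -3/1 = -3

Product = -3


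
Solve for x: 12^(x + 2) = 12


Express both sides with the same base.
12 = 12^1
Since the bases match, equate exponents: x + 2 = 1
So x = 1 - (2) = -1

x = -1


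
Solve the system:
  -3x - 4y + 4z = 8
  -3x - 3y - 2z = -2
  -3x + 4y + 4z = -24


Using Cramer's rule. Expand each determinant along the first row.
D  = (-3)*[(-3)*4 - (-2)*4] - (-4)*[(-3)*4 - (-2)*(-3)] + 4*[(-3)*4 - (-3)*(-3)]
  = (-3)*(-4) - (-4)*(-18) + 4*(-21) = -144
Dx = 8*[(-3)*4 - (-2)*4] - (-4)*[(-2)*4 - (-2)*(-24)] + 4*[(-2)*4 - (-3)*(-24)]
  = 8*(-4) - (-4)*(-56) + 4*(-80) = -576
Dy = (-3)*[(-2)*4 - (-2)*(-24)] - 8*[(-3)*4 - (-2)*(-3)] + 4*[(-3)*(-24) - (-2)*(-3)]
  = (-3)*(-56) - 8*(-18) + 4*(66) = 576
Dz = (-3)*[(-3)*(-24) - (-2)*4] - (-4)*[(-3)*(-24) - (-2)*(-3)] + 8*[(-3)*4 - (-3)*(-3)]
  = (-3)*(80) - (-4)*(66) + 8*(-21) = -144
x = Dx/D = -576/-144 = 4, y = Dy/D = 576/-144 = -4, z = Dz/D = -144/-144 = 1
Check eq1: (-3)(4) + (-4)(-4) + (4)(1) = 8 = 8 ✓
Check eq2: (-3)(4) + (-3)(-4) + (-2)(1) = -2 = -2 ✓
Check eq3: (-3)(4) + (4)(-4) + (4)(1) = -24 = -24 ✓

x = 4, y = -4, z = 1


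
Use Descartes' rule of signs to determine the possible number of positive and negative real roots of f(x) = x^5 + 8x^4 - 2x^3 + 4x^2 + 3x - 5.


Descartes' rule of signs:

For positive roots, count sign changes in f(x) = x^5 + 8x^4 - 2x^3 + 4x^2 + 3x - 5:
Signs of coefficients: +, +, -, +, +, -
Number of sign changes: 3
Possible positive real roots: 3, 1

For negative roots, examine f(-x) = -x^5 + 8x^4 + 2x^3 + 4x^2 - 3x - 5:
Signs of coefficients: -, +, +, +, -, -
Number of sign changes: 2
Possible negative real roots: 2, 0

Positive roots: 3 or 1; Negative roots: 2 or 0


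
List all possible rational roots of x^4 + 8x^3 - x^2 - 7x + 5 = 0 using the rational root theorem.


Rational root theorem: possible roots are ±p/q where:
  p divides the constant term (5): p ∈ {1, 5}
  q divides the leading coefficient (1): q ∈ {1}

All possible rational roots: -5, -1, 1, 5

-5, -1, 1, 5


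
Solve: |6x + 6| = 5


An absolute value equation |expr| = 5 gives two cases:
Case 1: 6x + 6 = 5
  6x = -1, so x = -1/6
Case 2: 6x + 6 = -5
  6x = -11, so x = -11/6

x = -11/6, x = -1/6


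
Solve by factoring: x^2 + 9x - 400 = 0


We need two numbers that multiply to -400 and add to 9.
Those numbers are 25 and -16 (since 25 * (-16) = -400 and 25 + (-16) = 9).
So x^2 + 9x - 400 = (x + 25)(x - 16) = 0
Setting each factor to zero: x = -25 or x = 16

x = -25, x = 16


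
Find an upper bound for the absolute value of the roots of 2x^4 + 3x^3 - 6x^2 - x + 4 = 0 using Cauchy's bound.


Cauchy's bound: all roots r satisfy |r| <= 1 + max(|a_i/a_n|) for i = 0,...,n-1
where a_n is the leading coefficient.

Coefficients: [2, 3, -6, -1, 4]
Leading coefficient a_n = 2
Ratios |a_i/a_n|: 3/2, 3, 1/2, 2
Maximum ratio: 3
Cauchy's bound: |r| <= 1 + 3 = 4

Upper bound = 4


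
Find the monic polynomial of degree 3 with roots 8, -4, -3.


A monic polynomial with roots 8, -4, -3 is:
p(x) = (x - 8)(x + 4)(x + 3)
After multiplying by (x - 8): x - 8
After multiplying by (x + 4): x^2 - 4x - 32
After multiplying by (x + 3): x^3 - x^2 - 44x - 96

x^3 - x^2 - 44x - 96


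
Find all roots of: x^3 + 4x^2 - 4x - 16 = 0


Let p(x) = x^3 + 4x^2 - 4x - 16. By the rational root theorem (leading coefficient 1), any rational root is an integer divisor of 16: try ±1, ±2, ... in turn.
Test x = 1: value = -15 ≠ 0.
Test x = -1: value = -9 ≠ 0.
Test x = 2: value = 0 ✓, so (x - 2) is a factor.
Synthetic division by (x - 2): bring down 1; 1(2) + 4 = 6; 6(2) - 4 = 8; 8(2) - 16 = 0 → quotient x^2 + 6x + 8, remainder 0.
Solve the quadratic x^2 + 6x + 8 = 0: discriminant = 6^2 - 4(1)(8) = 36 - 32 = 4.
sqrt(4) = 2, so x = (-6 ± 2)/2: x = -2 or x = -4.
Collecting all roots found:

x = -4, x = -2, x = 2


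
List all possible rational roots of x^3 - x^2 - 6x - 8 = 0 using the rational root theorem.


Rational root theorem: possible roots are ±p/q where:
  p divides the constant term (-8): p ∈ {1, 2, 4, 8}
  q divides the leading coefficient (1): q ∈ {1}

All possible rational roots: -8, -4, -2, -1, 1, 2, 4, 8

-8, -4, -2, -1, 1, 2, 4, 8


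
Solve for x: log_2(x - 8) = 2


Convert to exponential form: x - 8 = 2^2 = 4
x = 4 + 8 = 12
Check: log_2(12 - 8) = log_2(4) = log_2(4) = 2 ✓

x = 12


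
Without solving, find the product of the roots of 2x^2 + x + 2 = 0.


By Vieta's formulas for ax^2 + bx + c = 0:
  Sum of roots = -b/a
  Product of roots = c/a

Here a = 2, b = 1, c = 2
Sum = -(1)/2 = -1/2
Product = 2/2 = 1

Product = 1


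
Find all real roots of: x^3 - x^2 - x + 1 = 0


Let p(x) = x^3 - x^2 - x + 1. By the rational root theorem (leading coefficient 1), any rational root is an integer divisor of 1: try ±1, ±2, ... in turn.
Test x = 1: value = 0 ✓, so (x - 1) is a factor.
Synthetic division by (x - 1): bring down 1; 1(1) - 1 = 0; 0(1) - 1 = -1; (-1)(1) + 1 = 0 → quotient x^2 - 1, remainder 0.
Solve the quadratic x^2 - 1 = 0: discriminant = 0^2 - 4(1)(-1) = 0 + 4 = 4.
sqrt(4) = 2, so x = (0 ± 2)/2: x = 1 or x = -1.

x = -1, x = 1 (multiplicity 2)


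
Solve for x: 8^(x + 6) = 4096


Express both sides with the same base.
4096 = 8^4
Since the bases match, equate exponents: x + 6 = 4
So x = 4 - (6) = -2

x = -2


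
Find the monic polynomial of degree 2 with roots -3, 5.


A monic polynomial with roots -3, 5 is:
p(x) = (x + 3)(x - 5)
After multiplying by (x + 3): x + 3
After multiplying by (x - 5): x^2 - 2x - 15

x^2 - 2x - 15


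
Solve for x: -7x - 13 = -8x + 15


Starting with: -7x - 13 = -8x + 15
Move all x terms to left: (-7 + 8)x = 15 + 13
Simplify: x = 28
Divide both sides by 1: x = 28

x = 28


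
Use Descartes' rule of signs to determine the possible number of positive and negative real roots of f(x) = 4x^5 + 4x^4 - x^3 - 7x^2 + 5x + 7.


Descartes' rule of signs:

For positive roots, count sign changes in f(x) = 4x^5 + 4x^4 - x^3 - 7x^2 + 5x + 7:
Signs of coefficients: +, +, -, -, +, +
Number of sign changes: 2
Possible positive real roots: 2, 0

For negative roots, examine f(-x) = -4x^5 + 4x^4 + x^3 - 7x^2 - 5x + 7:
Signs of coefficients: -, +, +, -, -, +
Number of sign changes: 3
Possible negative real roots: 3, 1

Positive roots: 2 or 0; Negative roots: 3 or 1


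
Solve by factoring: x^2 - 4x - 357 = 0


We need two numbers that multiply to -357 and add to -4.
Those numbers are -21 and 17 (since (-21) * 17 = -357 and (-21) + 17 = -4).
So x^2 - 4x - 357 = (x - 21)(x + 17) = 0
Setting each factor to zero: x = 21 or x = -17

x = -17, x = 21


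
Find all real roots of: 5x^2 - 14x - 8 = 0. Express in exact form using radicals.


Using the quadratic formula: x = (-b ± sqrt(b^2 - 4ac)) / (2a)
Here a = 5, b = -14, c = -8
Discriminant = b^2 - 4ac = (-14)^2 - 4(5)(-8) = 196 + 160 = 356
Since discriminant = 356 > 0, there are two real roots.
x = (14 ± 2*sqrt(89)) / 10
Simplifying: x = (7 ± sqrt(89)) / 5
Numerically: x ≈ 3.2868 or x ≈ -0.4868

x = (7 + sqrt(89)) / 5 or x = (7 - sqrt(89)) / 5


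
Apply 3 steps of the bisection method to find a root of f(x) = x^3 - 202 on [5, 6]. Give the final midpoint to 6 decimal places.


f(x) = x^3 - 202
f(5) = -77 < 0
f(6) = 14 > 0

Step 1: midpoint = (5.000000 + 6.000000)/2 = 5.500000
  f(5.500000) = -35.625000
  f(mid) < 0, so root is in [5.500000, 6.000000]

Step 2: midpoint = (5.500000 + 6.000000)/2 = 5.750000
  f(5.750000) = -11.890625
  f(mid) < 0, so root is in [5.750000, 6.000000]

Step 3: midpoint = (5.750000 + 6.000000)/2 = 5.875000
  f(5.875000) = 0.779297
  f(mid) > 0, so root is in [5.750000, 5.875000]

midpoint = 5.875000


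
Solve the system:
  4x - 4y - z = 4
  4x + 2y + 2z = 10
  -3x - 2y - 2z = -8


Using Cramer's rule. Expand each determinant along the first row.
D  = 4*[2*(-2) - 2*(-2)] - (-4)*[4*(-2) - 2*(-3)] + (-1)*[4*(-2) - 2*(-3)]
  = 4*(0) - (-4)*(-2) + (-1)*(-2) = -6
Dx = 4*[2*(-2) - 2*(-2)] - (-4)*[10*(-2) - 2*(-8)] + (-1)*[10*(-2) - 2*(-8)]
  = 4*(0) - (-4)*(-4) + (-1)*(-4) = -12
Dy = 4*[10*(-2) - 2*(-8)] - 4*[4*(-2) - 2*(-3)] + (-1)*[4*(-8) - 10*(-3)]
  = 4*(-4) - 4*(-2) + (-1)*(-2) = -6
Dz = 4*[2*(-8) - 10*(-2)] - (-4)*[4*(-8) - 10*(-3)] + 4*[4*(-2) - 2*(-3)]
  = 4*(4) - (-4)*(-2) + 4*(-2) = 0
x = Dx/D = -12/-6 = 2, y = Dy/D = -6/-6 = 1, z = Dz/D = 0/-6 = 0
Check eq1: (4)(2) + (-4)(1) + (-1)(0) = 4 = 4 ✓
Check eq2: (4)(2) + (2)(1) + (2)(0) = 10 = 10 ✓
Check eq3: (-3)(2) + (-2)(1) + (-2)(0) = -8 = -8 ✓

x = 2, y = 1, z = 0


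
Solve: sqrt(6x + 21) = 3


Square both sides: 6x + 21 = 3^2 = 9
6x = 9 - 21 = -12
x = -2
Check: sqrt(6*(-2) + 21) = sqrt(9) = 3 ✓

x = -2


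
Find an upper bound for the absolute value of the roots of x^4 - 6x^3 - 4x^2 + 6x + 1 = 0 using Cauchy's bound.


Cauchy's bound: all roots r satisfy |r| <= 1 + max(|a_i/a_n|) for i = 0,...,n-1
where a_n is the leading coefficient.

Coefficients: [1, -6, -4, 6, 1]
Leading coefficient a_n = 1
Ratios |a_i/a_n|: 6, 4, 6, 1
Maximum ratio: 6
Cauchy's bound: |r| <= 1 + 6 = 7

Upper bound = 7


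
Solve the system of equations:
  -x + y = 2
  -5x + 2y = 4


Using Cramer's rule:
Determinant D = (-1)(2) - (-5)(1) = -2 + 5 = 3
Dx = (2)(2) - (4)(1) = 4 - 4 = 0
Dy = (-1)(4) - (-5)(2) = -4 + 10 = 6
x = Dx/D = 0/3 = 0
y = Dy/D = 6/3 = 2

x = 0, y = 2


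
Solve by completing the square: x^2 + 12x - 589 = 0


Start: x^2 + 12x - 589 = 0
Move constant: x^2 + 12x = 589
Half of 12 is 6, squared is 36
Add 36 to both sides: x^2 + 12x + 36 = 625
(x + 6)^2 = 625
x + 6 = ±25
x = -6 + 25 = 19 or x = -6 - 25 = -31

x = -31, x = 19


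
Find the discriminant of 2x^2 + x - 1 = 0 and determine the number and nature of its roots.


For ax^2 + bx + c = 0, discriminant D = b^2 - 4ac
Here a = 2, b = 1, c = -1
D = (1)^2 - 4(2)(-1) = 1 + 8 = 9

D = 9 > 0 and is a perfect square (sqrt = 3)
The equation has 2 distinct real rational roots.

Discriminant = 9, 2 distinct real rational roots


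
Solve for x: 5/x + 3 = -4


Subtract 3 from both sides: 5/x = -7
Multiply both sides by x: 5 = -7 * x
Divide by -7: x = -5/7

x = -5/7


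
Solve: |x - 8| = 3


An absolute value equation |expr| = 3 gives two cases:
Case 1: x - 8 = 3
  x = 11, so x = 11
Case 2: x - 8 = -3
  x = 5, so x = 5

x = 5, x = 11


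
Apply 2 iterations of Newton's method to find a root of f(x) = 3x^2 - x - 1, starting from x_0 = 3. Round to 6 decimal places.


Newton's method: x_(n+1) = x_n - f(x_n)/f'(x_n)
f(x) = 3x^2 - x - 1
f'(x) = 6x - 1

Iteration 1:
  f(3.000000) = 23.000000
  f'(3.000000) = 17.000000
  x_1 = 3.000000 - (23.000000)/(17.000000) = 1.647059

Iteration 2:
  f(1.647059) = 5.491349
  f'(1.647059) = 8.882353
  x_2 = 1.647059 - (5.491349)/(8.882353) = 1.028827

x_2 = 1.028827


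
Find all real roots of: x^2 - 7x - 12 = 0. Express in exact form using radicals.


Using the quadratic formula: x = (-b ± sqrt(b^2 - 4ac)) / (2a)
Here a = 1, b = -7, c = -12
Discriminant = b^2 - 4ac = (-7)^2 - 4(1)(-12) = 49 + 48 = 97
Since discriminant = 97 > 0, there are two real roots.
x = (7 ± sqrt(97)) / 2
Numerically: x ≈ 8.4244 or x ≈ -1.4244

x = (7 + sqrt(97)) / 2 or x = (7 - sqrt(97)) / 2


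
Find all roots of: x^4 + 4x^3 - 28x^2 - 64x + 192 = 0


Let p(x) = x^4 + 4x^3 - 28x^2 - 64x + 192. By the rational root theorem (leading coefficient 1), any rational root is an integer divisor of 192: try ±1, ±2, ... in turn.
Test x = 1: value = 105 ≠ 0.
Test x = -1: value = 225 ≠ 0.
Test x = 2: value = 0 ✓, so (x - 2) is a factor.
Synthetic division by (x - 2): bring down 1; 1(2) + 4 = 6; 6(2) - 28 = -16; (-16)(2) - 64 = -96; (-96)(2) + 192 = 0 → quotient x^3 + 6x^2 - 16x - 96, remainder 0.
Continue with the quotient x^3 + 6x^2 - 16x - 96 (candidates must divide 96; re-test x = 2 first in case it repeats).
Test x = 2: value = -96 ≠ 0.
Test x = -2: value = -48 ≠ 0.
Test x = 3: value = -63 ≠ 0.
Test x = -3: value = -21 ≠ 0.
Test x = 4: value = 0 ✓, so (x - 4) is a factor.
Synthetic division by (x - 4): bring down 1; 1(4) + 6 = 10; 10(4) - 16 = 24; 24(4) - 96 = 0 → quotient x^2 + 10x + 24, remainder 0.
Solve the quadratic x^2 + 10x + 24 = 0: discriminant = 10^2 - 4(1)(24) = 100 - 96 = 4.
sqrt(4) = 2, so x = (-10 ± 2)/2: x = -4 or x = -6.
Collecting all roots found:

x = -6, x = -4, x = 2, x = 4


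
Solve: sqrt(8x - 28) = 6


Square both sides: 8x - 28 = 6^2 = 36
8x = 36 + 28 = 64
x = 8
Check: sqrt(8*8 - 28) = sqrt(36) = 6 ✓

x = 8


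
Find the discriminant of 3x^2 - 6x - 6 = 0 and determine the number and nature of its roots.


For ax^2 + bx + c = 0, discriminant D = b^2 - 4ac
Here a = 3, b = -6, c = -6
D = (-6)^2 - 4(3)(-6) = 36 + 72 = 108

D = 108 > 0 but not a perfect square
The equation has 2 distinct real irrational roots.

Discriminant = 108, 2 distinct real irrational roots


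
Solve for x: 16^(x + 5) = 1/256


Express both sides with the same base.
1/256 = 16^(-2)
Since the bases match, equate exponents: x + 5 = -2
So x = -2 - (5) = -7

x = -7


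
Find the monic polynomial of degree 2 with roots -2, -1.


A monic polynomial with roots -2, -1 is:
p(x) = (x + 2)(x + 1)
After multiplying by (x + 2): x + 2
After multiplying by (x + 1): x^2 + 3x + 2

x^2 + 3x + 2


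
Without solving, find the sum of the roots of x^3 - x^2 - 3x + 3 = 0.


By Vieta's formulas for x^3 + bx^2 + cx + d = 0:
  r1 + r2 + r3 = -b/a = 1
  r1*r2 + r1*r3 + r2*r3 = c/a = -3
  r1*r2*r3 = -d/a = -3


Sum = 1


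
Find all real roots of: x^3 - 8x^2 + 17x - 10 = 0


Let p(x) = x^3 - 8x^2 + 17x - 10. By the rational root theorem (leading coefficient 1), any rational root is an integer divisor of 10: try ±1, ±2, ... in turn.
Test x = 1: value = 0 ✓, so (x - 1) is a factor.
Synthetic division by (x - 1): bring down 1; 1(1) - 8 = -7; (-7)(1) + 17 = 10; 10(1) - 10 = 0 → quotient x^2 - 7x + 10, remainder 0.
Solve the quadratic x^2 - 7x + 10 = 0: discriminant = (-7)^2 - 4(1)(10) = 49 - 40 = 9.
sqrt(9) = 3, so x = (7 ± 3)/2: x = 5 or x = 2.

x = 1, x = 2, x = 5


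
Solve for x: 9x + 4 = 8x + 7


Starting with: 9x + 4 = 8x + 7
Move all x terms to left: (9 - 8)x = 7 - 4
Simplify: x = 3
Divide both sides by 1: x = 3

x = 3


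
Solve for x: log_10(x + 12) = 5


Convert to exponential form: x + 12 = 10^5 = 100000
x = 100000 - 12 = 99988
Check: log_10(99988 + 12) = log_10(100000) = log_10(100000) = 5 ✓

x = 99988


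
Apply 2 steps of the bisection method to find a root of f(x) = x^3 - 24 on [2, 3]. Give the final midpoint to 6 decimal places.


f(x) = x^3 - 24
f(2) = -16 < 0
f(3) = 3 > 0

Step 1: midpoint = (2.000000 + 3.000000)/2 = 2.500000
  f(2.500000) = -8.375000
  f(mid) < 0, so root is in [2.500000, 3.000000]

Step 2: midpoint = (2.500000 + 3.000000)/2 = 2.750000
  f(2.750000) = -3.203125
  f(mid) < 0, so root is in [2.750000, 3.000000]

midpoint = 2.750000
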